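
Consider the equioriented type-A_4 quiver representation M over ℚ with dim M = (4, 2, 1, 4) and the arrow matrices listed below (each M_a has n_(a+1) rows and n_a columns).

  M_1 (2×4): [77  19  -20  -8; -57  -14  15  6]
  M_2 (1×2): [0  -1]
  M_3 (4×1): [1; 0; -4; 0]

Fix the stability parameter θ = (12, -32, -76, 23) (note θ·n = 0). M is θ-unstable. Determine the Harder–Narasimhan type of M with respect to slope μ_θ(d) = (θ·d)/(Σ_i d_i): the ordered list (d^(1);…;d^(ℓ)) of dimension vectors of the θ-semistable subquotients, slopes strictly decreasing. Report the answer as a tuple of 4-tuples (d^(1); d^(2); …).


Interval decomposition of M: I[1,1]^2, I[1,2], I[1,4], I[4,4]^3.
HN type (ℓ=4): μ^(1)=23; μ^(2)=12; μ^(3)=-10; μ^(4)=-32

((0, 0, 0, 4); (2, 0, 0, 0); (1, 1, 0, 0); (1, 1, 1, 0))


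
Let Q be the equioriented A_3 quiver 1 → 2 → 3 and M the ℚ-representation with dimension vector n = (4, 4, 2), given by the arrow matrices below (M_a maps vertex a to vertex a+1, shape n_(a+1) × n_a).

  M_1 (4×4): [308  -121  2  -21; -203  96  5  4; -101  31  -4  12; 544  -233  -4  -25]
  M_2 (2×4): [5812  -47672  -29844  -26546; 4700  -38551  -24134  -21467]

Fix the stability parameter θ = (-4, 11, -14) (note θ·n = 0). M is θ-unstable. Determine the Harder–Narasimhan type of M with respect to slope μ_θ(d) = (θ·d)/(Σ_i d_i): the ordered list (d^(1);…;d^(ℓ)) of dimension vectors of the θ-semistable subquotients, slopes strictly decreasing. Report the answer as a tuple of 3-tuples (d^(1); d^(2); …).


Barcode: M ≅ I[1,2]^2, I[1,3]^2. HN layers by μ_θ (3 steps, strictly decreasing):
  μ^(1)=11; μ^(2)=-3/2; μ^(3)=-4

((0, 2, 0); (0, 2, 2); (4, 0, 0))


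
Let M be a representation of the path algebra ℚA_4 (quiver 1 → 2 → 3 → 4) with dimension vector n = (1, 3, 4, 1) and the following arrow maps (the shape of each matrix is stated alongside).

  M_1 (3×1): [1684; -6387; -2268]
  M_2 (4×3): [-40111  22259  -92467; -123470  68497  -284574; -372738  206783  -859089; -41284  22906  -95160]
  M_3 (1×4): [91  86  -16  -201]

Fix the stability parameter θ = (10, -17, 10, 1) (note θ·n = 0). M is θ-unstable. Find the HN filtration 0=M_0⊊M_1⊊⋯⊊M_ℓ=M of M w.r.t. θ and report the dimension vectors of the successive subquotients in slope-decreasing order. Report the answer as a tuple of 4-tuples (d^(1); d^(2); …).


Interval decomposition of M: I[1,4], I[2,3]^2, I[3,3].
HN type (ℓ=4): μ^(1)=10; μ^(2)=11/2; μ^(3)=-7/2; μ^(4)=-17

((0, 0, 3, 0); (0, 0, 1, 1); (1, 1, 0, 0); (0, 2, 0, 0))


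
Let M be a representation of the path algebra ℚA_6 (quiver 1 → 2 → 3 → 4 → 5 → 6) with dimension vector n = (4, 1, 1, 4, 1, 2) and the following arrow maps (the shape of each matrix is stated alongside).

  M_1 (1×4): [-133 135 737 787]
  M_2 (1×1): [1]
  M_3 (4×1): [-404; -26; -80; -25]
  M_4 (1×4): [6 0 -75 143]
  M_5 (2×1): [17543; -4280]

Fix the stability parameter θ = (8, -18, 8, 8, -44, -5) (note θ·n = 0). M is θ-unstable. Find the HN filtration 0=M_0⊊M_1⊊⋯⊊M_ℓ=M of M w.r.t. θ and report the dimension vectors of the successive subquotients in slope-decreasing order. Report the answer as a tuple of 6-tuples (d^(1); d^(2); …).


Via rank(M_{q-1}∘⋯∘M_p): M ≅ I[1,1]^3, I[1,6], I[4,4]^3, I[6,6].
μ_θ-semistable layers: μ^(1)=8; μ^(2)=-5; μ^(3)=-38/5

((3, 0, 0, 3, 0, 0); (0, 0, 0, 0, 0, 2); (1, 1, 1, 1, 1, 0))


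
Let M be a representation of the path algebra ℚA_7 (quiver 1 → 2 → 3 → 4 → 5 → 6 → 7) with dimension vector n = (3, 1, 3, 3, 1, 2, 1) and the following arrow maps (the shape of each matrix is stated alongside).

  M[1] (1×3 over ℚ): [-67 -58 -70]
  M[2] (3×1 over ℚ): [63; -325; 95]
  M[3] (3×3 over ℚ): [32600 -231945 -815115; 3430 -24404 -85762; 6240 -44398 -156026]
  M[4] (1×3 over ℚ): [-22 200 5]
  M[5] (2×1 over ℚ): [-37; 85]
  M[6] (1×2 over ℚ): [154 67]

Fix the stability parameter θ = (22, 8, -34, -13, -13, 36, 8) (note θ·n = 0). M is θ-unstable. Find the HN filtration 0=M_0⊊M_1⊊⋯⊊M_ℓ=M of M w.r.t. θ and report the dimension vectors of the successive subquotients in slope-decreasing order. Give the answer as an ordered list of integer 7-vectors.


Via rank(M_{q-1}∘⋯∘M_p): M ≅ I[1,1]^2, I[1,3], I[3,4]^2, I[4,7], I[6,6].
μ_θ-semistable layers: μ^(1)=36; μ^(2)=22; μ^(3)=-4/3; μ^(4)=-13; μ^(5)=-34

((0, 0, 0, 0, 0, 1, 0); (2, 0, 0, 0, 0, 1, 1); (1, 1, 1, 0, 0, 0, 0); (0, 0, 0, 3, 1, 0, 0); (0, 0, 2, 0, 0, 0, 0))


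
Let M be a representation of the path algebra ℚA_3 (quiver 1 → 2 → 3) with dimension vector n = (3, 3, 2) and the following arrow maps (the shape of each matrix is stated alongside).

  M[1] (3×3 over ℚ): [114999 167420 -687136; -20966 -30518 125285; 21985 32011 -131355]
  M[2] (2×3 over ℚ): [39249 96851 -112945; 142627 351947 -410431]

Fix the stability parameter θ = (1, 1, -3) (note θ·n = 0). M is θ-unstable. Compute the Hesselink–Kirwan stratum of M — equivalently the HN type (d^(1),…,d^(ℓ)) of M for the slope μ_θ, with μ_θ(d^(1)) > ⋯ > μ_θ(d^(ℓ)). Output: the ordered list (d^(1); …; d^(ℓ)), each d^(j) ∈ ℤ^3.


Via rank(M_{q-1}∘⋯∘M_p): M ≅ I[1,2], I[1,3]^2.
μ_θ-semistable layers: μ^(1)=1; μ^(2)=-1/3

((1, 1, 0); (2, 2, 2))


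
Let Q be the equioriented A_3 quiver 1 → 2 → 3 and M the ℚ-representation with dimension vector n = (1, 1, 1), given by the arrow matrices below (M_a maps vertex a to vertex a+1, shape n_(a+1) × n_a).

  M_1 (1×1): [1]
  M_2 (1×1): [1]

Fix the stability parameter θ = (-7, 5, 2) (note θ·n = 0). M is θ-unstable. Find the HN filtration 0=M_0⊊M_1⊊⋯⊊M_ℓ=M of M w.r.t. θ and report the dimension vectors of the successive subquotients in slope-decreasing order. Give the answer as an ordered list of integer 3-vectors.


Barcode: M ≅ I[1,3]. HN layers by μ_θ (2 steps, strictly decreasing):
  μ^(1)=7/2; μ^(2)=-7

((0, 1, 1); (1, 0, 0))


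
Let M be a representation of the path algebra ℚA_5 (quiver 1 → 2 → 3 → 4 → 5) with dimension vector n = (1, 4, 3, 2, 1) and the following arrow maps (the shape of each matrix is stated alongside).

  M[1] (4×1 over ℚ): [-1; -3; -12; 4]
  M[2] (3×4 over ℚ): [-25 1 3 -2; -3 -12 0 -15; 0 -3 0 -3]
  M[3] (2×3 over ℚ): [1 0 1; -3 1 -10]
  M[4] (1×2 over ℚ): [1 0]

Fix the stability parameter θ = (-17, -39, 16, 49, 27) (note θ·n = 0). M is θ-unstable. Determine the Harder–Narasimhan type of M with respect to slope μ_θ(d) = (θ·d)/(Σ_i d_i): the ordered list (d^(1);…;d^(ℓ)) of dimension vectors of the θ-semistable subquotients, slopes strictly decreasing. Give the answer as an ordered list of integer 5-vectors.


Interval decomposition of M: I[1,5], I[2,2], I[2,3], I[2,4].
HN type (ℓ=5): μ^(1)=49; μ^(2)=38; μ^(3)=16; μ^(4)=-28; μ^(5)=-39

((0, 0, 0, 1, 0); (0, 0, 0, 1, 1); (0, 0, 3, 0, 0); (1, 1, 0, 0, 0); (0, 3, 0, 0, 0))


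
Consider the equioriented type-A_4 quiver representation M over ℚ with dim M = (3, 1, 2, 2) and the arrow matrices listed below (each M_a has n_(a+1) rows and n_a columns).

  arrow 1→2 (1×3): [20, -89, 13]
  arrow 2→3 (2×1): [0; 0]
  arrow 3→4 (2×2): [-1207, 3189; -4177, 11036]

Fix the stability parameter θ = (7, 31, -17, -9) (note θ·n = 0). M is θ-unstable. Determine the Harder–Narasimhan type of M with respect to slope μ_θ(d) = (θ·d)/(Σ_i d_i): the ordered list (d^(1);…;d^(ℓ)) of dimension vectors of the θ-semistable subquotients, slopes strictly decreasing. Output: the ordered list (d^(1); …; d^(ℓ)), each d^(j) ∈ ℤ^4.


Via rank(M_{q-1}∘⋯∘M_p): M ≅ I[1,1]^2, I[1,2], I[3,4]^2.
μ_θ-semistable layers: μ^(1)=31; μ^(2)=7; μ^(3)=-9; μ^(4)=-17

((0, 1, 0, 0); (3, 0, 0, 0); (0, 0, 0, 2); (0, 0, 2, 0))


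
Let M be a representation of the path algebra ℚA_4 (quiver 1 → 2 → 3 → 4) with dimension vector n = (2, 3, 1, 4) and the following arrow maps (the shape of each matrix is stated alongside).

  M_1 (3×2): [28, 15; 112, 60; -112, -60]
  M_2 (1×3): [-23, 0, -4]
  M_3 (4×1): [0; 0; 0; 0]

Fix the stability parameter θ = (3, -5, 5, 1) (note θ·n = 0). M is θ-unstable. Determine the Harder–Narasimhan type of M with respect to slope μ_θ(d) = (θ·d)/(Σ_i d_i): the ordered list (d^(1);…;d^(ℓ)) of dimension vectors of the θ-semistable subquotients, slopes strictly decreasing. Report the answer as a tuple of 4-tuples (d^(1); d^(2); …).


Barcode: M ≅ I[1,1], I[1,3], I[2,2]^2, I[4,4]^4. HN layers by μ_θ (5 steps, strictly decreasing):
  μ^(1)=5; μ^(2)=3; μ^(3)=1; μ^(4)=-1; μ^(5)=-5

((0, 0, 1, 0); (1, 0, 0, 0); (0, 0, 0, 4); (1, 1, 0, 0); (0, 2, 0, 0))


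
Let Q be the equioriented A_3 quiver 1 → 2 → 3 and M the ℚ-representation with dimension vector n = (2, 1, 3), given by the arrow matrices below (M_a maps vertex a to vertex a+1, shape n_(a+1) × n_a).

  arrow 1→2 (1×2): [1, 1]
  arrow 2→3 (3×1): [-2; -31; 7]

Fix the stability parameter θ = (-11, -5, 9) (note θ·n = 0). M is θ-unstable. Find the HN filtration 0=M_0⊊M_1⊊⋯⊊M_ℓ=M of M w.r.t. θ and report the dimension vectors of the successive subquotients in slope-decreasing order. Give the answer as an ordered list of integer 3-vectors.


Interval decomposition of M: I[1,1], I[1,3], I[3,3]^2.
HN type (ℓ=3): μ^(1)=9; μ^(2)=-5; μ^(3)=-11

((0, 0, 3); (0, 1, 0); (2, 0, 0))


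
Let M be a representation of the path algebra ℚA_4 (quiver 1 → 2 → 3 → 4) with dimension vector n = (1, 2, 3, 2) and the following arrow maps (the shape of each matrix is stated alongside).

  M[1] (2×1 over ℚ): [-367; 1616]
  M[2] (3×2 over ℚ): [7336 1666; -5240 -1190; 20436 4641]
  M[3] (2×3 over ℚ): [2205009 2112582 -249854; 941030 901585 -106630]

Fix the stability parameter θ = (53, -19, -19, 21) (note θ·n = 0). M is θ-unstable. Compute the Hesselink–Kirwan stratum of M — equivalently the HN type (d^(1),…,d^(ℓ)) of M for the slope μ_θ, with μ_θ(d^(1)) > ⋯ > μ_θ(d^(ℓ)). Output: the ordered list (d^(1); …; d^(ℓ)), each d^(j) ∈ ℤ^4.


Barcode: M ≅ I[1,3], I[2,2], I[3,4]^2. HN layers by μ_θ (3 steps, strictly decreasing):
  μ^(1)=21; μ^(2)=5; μ^(3)=-19

((0, 0, 0, 2); (1, 1, 1, 0); (0, 1, 2, 0))


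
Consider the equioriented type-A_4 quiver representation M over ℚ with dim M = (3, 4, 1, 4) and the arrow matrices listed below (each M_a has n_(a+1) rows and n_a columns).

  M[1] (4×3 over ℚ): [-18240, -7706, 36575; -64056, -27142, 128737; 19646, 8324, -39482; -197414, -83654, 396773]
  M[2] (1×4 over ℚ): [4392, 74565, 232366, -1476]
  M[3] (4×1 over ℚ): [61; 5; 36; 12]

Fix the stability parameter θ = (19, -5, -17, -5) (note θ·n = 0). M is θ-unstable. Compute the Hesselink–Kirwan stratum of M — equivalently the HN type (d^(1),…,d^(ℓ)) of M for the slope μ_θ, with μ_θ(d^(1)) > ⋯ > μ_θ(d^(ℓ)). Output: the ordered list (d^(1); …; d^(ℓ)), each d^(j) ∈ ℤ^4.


Barcode: M ≅ I[1,1], I[1,2], I[1,4], I[2,2]^2, I[4,4]^3. HN layers by μ_θ (4 steps, strictly decreasing):
  μ^(1)=19; μ^(2)=7; μ^(3)=-2; μ^(4)=-5

((1, 0, 0, 0); (1, 1, 0, 0); (1, 1, 1, 1); (0, 2, 0, 3))


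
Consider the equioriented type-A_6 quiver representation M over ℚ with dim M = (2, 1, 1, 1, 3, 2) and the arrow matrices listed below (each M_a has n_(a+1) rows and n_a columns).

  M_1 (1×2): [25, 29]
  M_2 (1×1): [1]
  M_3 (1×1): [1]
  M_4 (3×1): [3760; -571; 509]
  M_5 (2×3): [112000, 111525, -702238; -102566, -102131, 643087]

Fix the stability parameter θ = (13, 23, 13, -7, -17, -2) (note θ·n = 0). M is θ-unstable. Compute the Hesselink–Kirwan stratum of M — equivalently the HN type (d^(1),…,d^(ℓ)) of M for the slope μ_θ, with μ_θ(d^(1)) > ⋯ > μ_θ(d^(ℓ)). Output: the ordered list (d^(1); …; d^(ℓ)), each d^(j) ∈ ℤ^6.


Barcode: M ≅ I[1,1], I[1,6], I[5,5], I[5,6]. HN layers by μ_θ (4 steps, strictly decreasing):
  μ^(1)=13; μ^(2)=23/6; μ^(3)=-2; μ^(4)=-17

((1, 0, 0, 0, 0, 0); (1, 1, 1, 1, 1, 1); (0, 0, 0, 0, 0, 1); (0, 0, 0, 0, 2, 0))


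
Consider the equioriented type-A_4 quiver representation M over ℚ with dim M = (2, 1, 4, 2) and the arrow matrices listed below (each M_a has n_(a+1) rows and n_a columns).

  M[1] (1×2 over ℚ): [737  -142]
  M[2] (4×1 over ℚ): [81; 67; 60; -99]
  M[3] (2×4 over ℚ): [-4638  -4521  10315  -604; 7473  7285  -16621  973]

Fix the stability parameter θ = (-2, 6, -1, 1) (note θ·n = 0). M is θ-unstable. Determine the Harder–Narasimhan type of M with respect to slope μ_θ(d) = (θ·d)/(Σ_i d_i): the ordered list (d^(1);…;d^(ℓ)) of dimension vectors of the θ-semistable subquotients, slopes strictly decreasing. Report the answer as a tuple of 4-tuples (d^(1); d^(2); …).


Via rank(M_{q-1}∘⋯∘M_p): M ≅ I[1,1], I[1,4], I[3,3]^2, I[3,4].
μ_θ-semistable layers: μ^(1)=2; μ^(2)=1; μ^(3)=-1; μ^(4)=-2

((0, 1, 1, 1); (0, 0, 0, 1); (0, 0, 3, 0); (2, 0, 0, 0))


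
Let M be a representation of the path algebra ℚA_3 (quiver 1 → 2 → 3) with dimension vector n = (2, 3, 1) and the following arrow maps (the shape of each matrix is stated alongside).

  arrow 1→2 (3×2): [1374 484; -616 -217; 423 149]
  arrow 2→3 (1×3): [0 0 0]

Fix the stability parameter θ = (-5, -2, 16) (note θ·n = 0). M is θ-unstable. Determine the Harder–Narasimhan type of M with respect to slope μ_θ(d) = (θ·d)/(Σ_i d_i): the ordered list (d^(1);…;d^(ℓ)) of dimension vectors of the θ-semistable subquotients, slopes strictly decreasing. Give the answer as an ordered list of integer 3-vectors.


Interval decomposition of M: I[1,2]^2, I[2,2], I[3,3].
HN type (ℓ=3): μ^(1)=16; μ^(2)=-2; μ^(3)=-5

((0, 0, 1); (0, 3, 0); (2, 0, 0))


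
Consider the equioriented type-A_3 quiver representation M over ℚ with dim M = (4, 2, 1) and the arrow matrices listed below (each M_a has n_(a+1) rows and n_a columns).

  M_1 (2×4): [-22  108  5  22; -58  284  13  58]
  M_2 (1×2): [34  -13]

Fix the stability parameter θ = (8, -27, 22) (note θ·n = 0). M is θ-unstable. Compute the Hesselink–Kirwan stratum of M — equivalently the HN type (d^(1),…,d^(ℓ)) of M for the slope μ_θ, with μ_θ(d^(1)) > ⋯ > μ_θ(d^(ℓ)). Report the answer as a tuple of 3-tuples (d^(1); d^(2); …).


Barcode: M ≅ I[1,1]^2, I[1,2], I[1,3]. HN layers by μ_θ (3 steps, strictly decreasing):
  μ^(1)=22; μ^(2)=8; μ^(3)=-19/2

((0, 0, 1); (2, 0, 0); (2, 2, 0))


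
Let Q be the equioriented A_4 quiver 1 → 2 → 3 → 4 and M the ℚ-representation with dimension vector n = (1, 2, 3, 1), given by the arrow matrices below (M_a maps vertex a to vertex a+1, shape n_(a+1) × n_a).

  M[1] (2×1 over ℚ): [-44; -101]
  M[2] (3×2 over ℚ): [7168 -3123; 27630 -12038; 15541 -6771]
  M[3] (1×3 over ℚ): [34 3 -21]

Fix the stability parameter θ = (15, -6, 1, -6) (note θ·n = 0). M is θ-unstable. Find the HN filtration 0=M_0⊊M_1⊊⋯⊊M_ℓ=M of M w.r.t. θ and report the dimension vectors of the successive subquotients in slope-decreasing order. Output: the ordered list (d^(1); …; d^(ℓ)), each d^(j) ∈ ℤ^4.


Barcode: M ≅ I[1,4], I[2,3], I[3,3]. HN layers by μ_θ (2 steps, strictly decreasing):
  μ^(1)=1; μ^(2)=-6

((1, 1, 3, 1); (0, 1, 0, 0))


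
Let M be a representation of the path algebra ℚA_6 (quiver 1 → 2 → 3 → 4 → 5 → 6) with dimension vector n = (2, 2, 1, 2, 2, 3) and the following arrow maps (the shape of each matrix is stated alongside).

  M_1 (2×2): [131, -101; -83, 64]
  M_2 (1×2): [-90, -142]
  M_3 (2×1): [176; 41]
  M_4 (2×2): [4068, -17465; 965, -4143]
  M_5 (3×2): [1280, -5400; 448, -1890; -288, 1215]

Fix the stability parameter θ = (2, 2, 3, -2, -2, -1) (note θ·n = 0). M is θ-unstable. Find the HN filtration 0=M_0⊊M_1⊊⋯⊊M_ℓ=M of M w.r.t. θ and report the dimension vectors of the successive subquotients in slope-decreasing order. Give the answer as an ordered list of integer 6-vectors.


Barcode: M ≅ I[1,2], I[1,6], I[4,5], I[6,6]^2. HN layers by μ_θ (4 steps, strictly decreasing):
  μ^(1)=2; μ^(2)=1/3; μ^(3)=-1; μ^(4)=-2

((1, 1, 0, 0, 0, 0); (1, 1, 1, 1, 1, 1); (0, 0, 0, 0, 0, 2); (0, 0, 0, 1, 1, 0))


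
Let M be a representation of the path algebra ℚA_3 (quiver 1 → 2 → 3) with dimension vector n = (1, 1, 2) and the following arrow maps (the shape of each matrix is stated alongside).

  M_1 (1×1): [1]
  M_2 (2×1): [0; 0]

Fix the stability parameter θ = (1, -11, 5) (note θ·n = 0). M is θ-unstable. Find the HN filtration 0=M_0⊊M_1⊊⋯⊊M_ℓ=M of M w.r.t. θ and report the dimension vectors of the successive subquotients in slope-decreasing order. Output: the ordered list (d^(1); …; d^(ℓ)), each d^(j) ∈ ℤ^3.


Barcode: M ≅ I[1,2], I[3,3]^2. HN layers by μ_θ (2 steps, strictly decreasing):
  μ^(1)=5; μ^(2)=-5

((0, 0, 2); (1, 1, 0))


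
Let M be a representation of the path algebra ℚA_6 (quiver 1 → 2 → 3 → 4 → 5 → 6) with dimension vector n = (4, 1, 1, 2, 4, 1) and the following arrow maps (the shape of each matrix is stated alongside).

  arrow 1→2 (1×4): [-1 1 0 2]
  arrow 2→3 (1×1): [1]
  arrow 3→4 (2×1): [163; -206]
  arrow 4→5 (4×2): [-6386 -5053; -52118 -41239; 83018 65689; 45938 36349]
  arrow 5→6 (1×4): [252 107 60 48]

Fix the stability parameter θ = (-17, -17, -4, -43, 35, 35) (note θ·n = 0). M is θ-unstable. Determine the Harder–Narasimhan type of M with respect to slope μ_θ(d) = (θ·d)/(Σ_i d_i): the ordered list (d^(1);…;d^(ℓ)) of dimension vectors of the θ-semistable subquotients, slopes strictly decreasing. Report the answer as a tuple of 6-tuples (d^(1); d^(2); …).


Interval decomposition of M: I[1,1]^3, I[1,4], I[4,6], I[5,5]^3.
HN type (ℓ=4): μ^(1)=35; μ^(2)=-17; μ^(3)=-81/4; μ^(4)=-43

((0, 0, 0, 0, 4, 1); (3, 0, 0, 0, 0, 0); (1, 1, 1, 1, 0, 0); (0, 0, 0, 1, 0, 0))


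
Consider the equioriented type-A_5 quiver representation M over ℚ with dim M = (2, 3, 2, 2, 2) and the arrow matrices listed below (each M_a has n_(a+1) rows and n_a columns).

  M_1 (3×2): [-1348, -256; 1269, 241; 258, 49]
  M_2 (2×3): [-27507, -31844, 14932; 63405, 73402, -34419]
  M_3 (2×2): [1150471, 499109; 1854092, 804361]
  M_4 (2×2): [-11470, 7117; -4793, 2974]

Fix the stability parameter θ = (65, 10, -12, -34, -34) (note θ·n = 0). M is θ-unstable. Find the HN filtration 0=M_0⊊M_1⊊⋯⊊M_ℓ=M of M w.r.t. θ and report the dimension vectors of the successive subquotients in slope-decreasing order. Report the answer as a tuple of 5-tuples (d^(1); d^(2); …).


Via rank(M_{q-1}∘⋯∘M_p): M ≅ I[1,2], I[1,5], I[2,5].
μ_θ-semistable layers: μ^(1)=75/2; μ^(2)=-1; μ^(3)=-35/2

((1, 1, 0, 0, 0); (1, 1, 1, 1, 1); (0, 1, 1, 1, 1))


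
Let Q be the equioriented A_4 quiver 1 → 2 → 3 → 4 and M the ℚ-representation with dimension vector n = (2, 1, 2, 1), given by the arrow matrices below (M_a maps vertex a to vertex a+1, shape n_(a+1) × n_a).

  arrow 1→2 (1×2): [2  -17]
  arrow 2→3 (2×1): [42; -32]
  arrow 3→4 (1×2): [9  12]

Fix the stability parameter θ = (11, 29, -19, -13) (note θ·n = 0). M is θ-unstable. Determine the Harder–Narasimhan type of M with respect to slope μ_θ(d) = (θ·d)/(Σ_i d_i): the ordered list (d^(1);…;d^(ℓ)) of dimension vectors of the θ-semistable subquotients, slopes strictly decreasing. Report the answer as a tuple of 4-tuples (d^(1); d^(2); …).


Barcode: M ≅ I[1,1], I[1,4], I[3,3]. HN layers by μ_θ (3 steps, strictly decreasing):
  μ^(1)=11; μ^(2)=2; μ^(3)=-19

((1, 0, 0, 0); (1, 1, 1, 1); (0, 0, 1, 0))


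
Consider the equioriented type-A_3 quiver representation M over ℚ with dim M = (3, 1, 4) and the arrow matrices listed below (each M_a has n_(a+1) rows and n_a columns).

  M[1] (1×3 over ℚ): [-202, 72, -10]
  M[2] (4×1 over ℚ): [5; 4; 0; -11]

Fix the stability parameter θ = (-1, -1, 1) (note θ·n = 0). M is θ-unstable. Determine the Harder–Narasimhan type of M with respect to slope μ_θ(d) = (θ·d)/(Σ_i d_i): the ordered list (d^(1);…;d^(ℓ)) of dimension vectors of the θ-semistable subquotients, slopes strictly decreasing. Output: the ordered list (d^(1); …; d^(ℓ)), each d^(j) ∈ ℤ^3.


Barcode: M ≅ I[1,1]^2, I[1,3], I[3,3]^3. HN layers by μ_θ (2 steps, strictly decreasing):
  μ^(1)=1; μ^(2)=-1

((0, 0, 4); (3, 1, 0))


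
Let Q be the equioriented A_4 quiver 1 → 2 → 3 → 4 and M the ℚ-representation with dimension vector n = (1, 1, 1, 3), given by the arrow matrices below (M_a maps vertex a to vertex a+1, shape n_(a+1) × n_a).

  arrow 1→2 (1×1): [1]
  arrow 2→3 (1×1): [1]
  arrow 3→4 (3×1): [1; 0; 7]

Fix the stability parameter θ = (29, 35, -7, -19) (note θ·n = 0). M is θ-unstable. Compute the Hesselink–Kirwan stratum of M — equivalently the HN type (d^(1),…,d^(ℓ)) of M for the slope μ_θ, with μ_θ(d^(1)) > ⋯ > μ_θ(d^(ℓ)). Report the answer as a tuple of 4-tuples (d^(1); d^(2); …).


Barcode: M ≅ I[1,4], I[4,4]^2. HN layers by μ_θ (2 steps, strictly decreasing):
  μ^(1)=19/2; μ^(2)=-19

((1, 1, 1, 1); (0, 0, 0, 2))


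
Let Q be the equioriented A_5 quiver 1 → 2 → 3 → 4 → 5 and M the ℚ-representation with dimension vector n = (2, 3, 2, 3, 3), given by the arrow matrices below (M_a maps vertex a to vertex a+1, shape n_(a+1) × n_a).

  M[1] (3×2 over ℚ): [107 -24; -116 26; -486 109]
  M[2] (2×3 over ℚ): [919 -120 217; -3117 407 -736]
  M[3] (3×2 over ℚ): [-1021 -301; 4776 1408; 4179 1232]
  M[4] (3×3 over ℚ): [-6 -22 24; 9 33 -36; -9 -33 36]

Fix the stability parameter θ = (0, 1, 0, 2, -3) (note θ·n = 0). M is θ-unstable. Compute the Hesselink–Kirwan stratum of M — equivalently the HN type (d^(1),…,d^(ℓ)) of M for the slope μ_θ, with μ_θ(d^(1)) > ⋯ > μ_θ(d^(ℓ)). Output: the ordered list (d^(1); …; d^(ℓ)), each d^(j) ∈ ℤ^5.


Interval decomposition of M: I[1,4], I[1,5], I[2,2], I[4,4], I[5,5]^2.
HN type (ℓ=5): μ^(1)=2; μ^(2)=1; μ^(3)=1/2; μ^(4)=0; μ^(5)=-3

((0, 0, 0, 2, 0); (0, 1, 0, 0, 0); (0, 1, 1, 0, 0); (2, 1, 1, 1, 1); (0, 0, 0, 0, 2))


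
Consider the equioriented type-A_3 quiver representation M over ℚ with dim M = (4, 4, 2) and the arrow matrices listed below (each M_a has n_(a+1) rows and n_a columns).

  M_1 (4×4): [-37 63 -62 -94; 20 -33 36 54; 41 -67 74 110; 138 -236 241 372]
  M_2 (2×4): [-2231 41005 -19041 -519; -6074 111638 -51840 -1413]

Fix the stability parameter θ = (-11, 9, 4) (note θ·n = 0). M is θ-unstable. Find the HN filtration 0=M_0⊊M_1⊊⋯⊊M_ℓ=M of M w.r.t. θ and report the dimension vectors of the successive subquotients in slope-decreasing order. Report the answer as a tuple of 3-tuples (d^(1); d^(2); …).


Barcode: M ≅ I[1,2]^2, I[1,3]^2. HN layers by μ_θ (3 steps, strictly decreasing):
  μ^(1)=9; μ^(2)=13/2; μ^(3)=-11

((0, 2, 0); (0, 2, 2); (4, 0, 0))


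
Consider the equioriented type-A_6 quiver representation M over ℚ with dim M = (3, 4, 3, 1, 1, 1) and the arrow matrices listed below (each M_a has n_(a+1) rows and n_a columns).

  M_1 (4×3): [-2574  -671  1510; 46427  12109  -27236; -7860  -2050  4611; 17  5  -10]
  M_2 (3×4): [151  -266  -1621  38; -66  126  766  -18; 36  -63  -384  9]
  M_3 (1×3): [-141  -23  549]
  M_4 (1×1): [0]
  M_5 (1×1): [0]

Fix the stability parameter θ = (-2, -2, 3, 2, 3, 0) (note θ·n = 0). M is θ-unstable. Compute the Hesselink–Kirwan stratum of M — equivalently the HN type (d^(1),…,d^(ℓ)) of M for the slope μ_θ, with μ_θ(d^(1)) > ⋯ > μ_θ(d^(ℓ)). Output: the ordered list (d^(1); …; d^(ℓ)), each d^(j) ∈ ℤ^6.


Interval decomposition of M: I[1,2]^2, I[1,4], I[2,3], I[3,3], I[5,5], I[6,6].
HN type (ℓ=4): μ^(1)=3; μ^(2)=5/2; μ^(3)=0; μ^(4)=-2

((0, 0, 2, 0, 1, 0); (0, 0, 1, 1, 0, 0); (0, 0, 0, 0, 0, 1); (3, 4, 0, 0, 0, 0))


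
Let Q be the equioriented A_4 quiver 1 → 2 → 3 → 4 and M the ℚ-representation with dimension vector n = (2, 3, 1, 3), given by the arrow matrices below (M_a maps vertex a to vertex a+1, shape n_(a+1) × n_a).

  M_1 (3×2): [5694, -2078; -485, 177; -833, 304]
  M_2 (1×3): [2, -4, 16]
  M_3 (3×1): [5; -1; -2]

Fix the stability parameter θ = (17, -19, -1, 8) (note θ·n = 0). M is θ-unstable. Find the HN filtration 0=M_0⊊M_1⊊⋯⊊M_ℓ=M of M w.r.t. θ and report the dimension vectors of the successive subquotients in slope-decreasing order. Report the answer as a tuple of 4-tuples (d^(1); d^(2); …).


Via rank(M_{q-1}∘⋯∘M_p): M ≅ I[1,2]^2, I[2,4], I[4,4]^2.
μ_θ-semistable layers: μ^(1)=8; μ^(2)=-1; μ^(3)=-19

((0, 0, 0, 3); (2, 2, 1, 0); (0, 1, 0, 0))


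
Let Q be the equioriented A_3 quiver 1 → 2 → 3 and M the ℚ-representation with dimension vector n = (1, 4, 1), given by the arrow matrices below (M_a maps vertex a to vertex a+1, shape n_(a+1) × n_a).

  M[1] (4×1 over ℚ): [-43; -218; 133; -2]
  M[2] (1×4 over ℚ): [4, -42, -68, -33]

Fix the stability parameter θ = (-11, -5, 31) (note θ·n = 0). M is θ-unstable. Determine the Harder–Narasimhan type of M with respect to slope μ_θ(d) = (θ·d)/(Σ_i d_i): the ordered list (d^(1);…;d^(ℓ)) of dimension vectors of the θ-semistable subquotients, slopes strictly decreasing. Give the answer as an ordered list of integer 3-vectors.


Interval decomposition of M: I[1,3], I[2,2]^3.
HN type (ℓ=3): μ^(1)=31; μ^(2)=-5; μ^(3)=-11

((0, 0, 1); (0, 4, 0); (1, 0, 0))


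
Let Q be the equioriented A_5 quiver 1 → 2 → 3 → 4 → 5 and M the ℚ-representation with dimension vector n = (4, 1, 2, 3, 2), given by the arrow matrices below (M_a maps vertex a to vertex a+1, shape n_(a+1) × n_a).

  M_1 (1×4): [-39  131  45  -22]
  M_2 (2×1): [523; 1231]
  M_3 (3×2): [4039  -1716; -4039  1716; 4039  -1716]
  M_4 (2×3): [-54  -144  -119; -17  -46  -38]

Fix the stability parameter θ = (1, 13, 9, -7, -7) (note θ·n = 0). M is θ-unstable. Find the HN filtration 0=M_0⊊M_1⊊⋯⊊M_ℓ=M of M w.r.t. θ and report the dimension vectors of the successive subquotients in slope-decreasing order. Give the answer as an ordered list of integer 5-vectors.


Interval decomposition of M: I[1,1]^3, I[1,5], I[3,3], I[4,4], I[4,5].
HN type (ℓ=4): μ^(1)=9; μ^(2)=2; μ^(3)=1; μ^(4)=-7

((0, 0, 1, 0, 0); (0, 1, 1, 1, 1); (4, 0, 0, 0, 0); (0, 0, 0, 2, 1))


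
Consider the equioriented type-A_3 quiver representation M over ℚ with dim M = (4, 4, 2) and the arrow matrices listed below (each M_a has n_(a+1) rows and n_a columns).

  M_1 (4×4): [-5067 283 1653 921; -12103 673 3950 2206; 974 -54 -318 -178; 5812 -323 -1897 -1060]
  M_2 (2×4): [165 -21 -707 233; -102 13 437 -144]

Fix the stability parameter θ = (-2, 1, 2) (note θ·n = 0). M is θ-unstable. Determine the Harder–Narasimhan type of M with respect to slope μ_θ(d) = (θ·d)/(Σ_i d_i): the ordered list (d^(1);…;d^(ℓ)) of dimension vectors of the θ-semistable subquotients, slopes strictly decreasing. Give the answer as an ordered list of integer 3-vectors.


Interval decomposition of M: I[1,2]^2, I[1,3]^2.
HN type (ℓ=3): μ^(1)=2; μ^(2)=1; μ^(3)=-2

((0, 0, 2); (0, 4, 0); (4, 0, 0))


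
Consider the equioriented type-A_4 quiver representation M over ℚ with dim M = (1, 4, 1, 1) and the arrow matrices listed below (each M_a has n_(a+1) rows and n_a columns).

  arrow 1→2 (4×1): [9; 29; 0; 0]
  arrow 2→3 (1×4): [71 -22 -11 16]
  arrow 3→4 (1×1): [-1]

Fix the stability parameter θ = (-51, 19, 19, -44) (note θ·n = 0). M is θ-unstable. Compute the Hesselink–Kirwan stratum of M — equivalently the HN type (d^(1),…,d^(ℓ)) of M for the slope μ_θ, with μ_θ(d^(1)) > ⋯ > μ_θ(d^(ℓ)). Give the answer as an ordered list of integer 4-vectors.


Via rank(M_{q-1}∘⋯∘M_p): M ≅ I[1,4], I[2,2]^3.
μ_θ-semistable layers: μ^(1)=19; μ^(2)=-2; μ^(3)=-51

((0, 3, 0, 0); (0, 1, 1, 1); (1, 0, 0, 0))


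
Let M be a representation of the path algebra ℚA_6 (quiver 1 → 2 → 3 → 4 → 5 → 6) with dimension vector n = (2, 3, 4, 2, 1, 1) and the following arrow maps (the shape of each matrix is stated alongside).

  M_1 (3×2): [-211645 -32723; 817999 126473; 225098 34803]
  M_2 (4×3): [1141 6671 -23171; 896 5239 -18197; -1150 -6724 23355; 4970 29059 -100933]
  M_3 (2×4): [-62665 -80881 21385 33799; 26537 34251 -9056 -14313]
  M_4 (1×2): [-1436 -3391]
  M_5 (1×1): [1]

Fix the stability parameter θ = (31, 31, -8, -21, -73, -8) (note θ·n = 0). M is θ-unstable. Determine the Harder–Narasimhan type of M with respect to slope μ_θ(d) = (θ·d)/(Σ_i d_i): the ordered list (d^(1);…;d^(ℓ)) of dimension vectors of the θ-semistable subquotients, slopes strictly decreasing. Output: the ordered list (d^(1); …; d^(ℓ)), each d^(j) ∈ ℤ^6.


Barcode: M ≅ I[1,4], I[1,6], I[2,3], I[3,3]. HN layers by μ_θ (3 steps, strictly decreasing):
  μ^(1)=23/2; μ^(2)=33/4; μ^(3)=-8

((0, 1, 1, 0, 0, 0); (1, 1, 1, 1, 0, 0); (1, 1, 2, 1, 1, 1))


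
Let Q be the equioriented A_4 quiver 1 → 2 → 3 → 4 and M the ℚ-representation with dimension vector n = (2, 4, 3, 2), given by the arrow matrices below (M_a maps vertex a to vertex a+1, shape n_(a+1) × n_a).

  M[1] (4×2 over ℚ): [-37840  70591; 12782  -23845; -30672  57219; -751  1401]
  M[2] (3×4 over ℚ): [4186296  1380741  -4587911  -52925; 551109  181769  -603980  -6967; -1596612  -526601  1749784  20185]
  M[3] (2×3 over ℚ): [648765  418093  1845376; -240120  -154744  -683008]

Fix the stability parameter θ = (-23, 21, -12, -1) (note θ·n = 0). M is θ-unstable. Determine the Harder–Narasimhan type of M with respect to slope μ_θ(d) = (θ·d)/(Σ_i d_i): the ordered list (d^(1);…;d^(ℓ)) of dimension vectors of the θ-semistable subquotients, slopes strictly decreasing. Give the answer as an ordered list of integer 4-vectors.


Interval decomposition of M: I[1,3]^2, I[2,2], I[2,4], I[4,4].
HN type (ℓ=5): μ^(1)=21; μ^(2)=9/2; μ^(3)=8/3; μ^(4)=-1; μ^(5)=-23

((0, 1, 0, 0); (0, 2, 2, 0); (0, 1, 1, 1); (0, 0, 0, 1); (2, 0, 0, 0))


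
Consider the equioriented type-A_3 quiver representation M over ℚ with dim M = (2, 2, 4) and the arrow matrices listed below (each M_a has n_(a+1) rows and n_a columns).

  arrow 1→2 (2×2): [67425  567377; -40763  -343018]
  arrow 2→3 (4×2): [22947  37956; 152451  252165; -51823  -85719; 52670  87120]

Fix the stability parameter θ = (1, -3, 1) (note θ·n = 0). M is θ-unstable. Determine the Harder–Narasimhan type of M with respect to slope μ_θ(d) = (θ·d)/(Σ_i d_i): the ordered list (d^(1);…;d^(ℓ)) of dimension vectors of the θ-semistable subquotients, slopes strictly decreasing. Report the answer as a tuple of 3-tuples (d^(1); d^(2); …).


Via rank(M_{q-1}∘⋯∘M_p): M ≅ I[1,3]^2, I[3,3]^2.
μ_θ-semistable layers: μ^(1)=1; μ^(2)=-1

((0, 0, 4); (2, 2, 0))


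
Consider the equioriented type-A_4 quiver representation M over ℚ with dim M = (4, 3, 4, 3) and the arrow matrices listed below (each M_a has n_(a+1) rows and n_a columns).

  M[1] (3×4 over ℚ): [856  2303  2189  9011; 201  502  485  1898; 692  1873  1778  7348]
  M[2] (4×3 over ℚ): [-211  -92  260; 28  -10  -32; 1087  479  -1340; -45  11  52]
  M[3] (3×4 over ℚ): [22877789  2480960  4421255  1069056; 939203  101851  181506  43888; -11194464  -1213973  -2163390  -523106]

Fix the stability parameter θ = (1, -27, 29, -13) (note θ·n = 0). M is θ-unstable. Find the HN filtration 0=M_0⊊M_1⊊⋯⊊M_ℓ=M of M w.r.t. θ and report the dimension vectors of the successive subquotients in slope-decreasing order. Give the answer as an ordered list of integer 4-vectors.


Interval decomposition of M: I[1,1], I[1,2], I[1,4]^2, I[3,3], I[3,4].
HN type (ℓ=4): μ^(1)=29; μ^(2)=8; μ^(3)=1; μ^(4)=-13

((0, 0, 1, 0); (0, 0, 3, 3); (1, 0, 0, 0); (3, 3, 0, 0))


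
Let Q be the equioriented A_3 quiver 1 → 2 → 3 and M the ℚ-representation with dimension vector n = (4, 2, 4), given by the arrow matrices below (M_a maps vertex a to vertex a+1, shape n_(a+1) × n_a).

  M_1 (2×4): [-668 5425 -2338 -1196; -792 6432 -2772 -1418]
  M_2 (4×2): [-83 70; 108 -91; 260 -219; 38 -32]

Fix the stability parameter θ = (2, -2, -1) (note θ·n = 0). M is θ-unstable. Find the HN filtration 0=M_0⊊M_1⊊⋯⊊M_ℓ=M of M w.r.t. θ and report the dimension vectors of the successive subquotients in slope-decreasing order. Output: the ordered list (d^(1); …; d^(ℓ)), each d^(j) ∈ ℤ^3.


Via rank(M_{q-1}∘⋯∘M_p): M ≅ I[1,1]^2, I[1,3]^2, I[3,3]^2.
μ_θ-semistable layers: μ^(1)=2; μ^(2)=-1/3; μ^(3)=-1

((2, 0, 0); (2, 2, 2); (0, 0, 2))


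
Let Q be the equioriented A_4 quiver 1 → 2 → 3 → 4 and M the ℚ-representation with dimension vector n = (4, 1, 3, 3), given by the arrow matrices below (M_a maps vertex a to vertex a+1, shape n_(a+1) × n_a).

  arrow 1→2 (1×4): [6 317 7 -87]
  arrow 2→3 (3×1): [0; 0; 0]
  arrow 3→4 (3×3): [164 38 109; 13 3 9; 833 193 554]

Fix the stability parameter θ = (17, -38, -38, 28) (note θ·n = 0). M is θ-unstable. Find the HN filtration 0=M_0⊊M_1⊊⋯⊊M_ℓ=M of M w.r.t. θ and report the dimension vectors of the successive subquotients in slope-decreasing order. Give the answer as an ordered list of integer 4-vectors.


Barcode: M ≅ I[1,1]^3, I[1,2], I[3,3], I[3,4]^2, I[4,4]. HN layers by μ_θ (4 steps, strictly decreasing):
  μ^(1)=28; μ^(2)=17; μ^(3)=-21/2; μ^(4)=-38

((0, 0, 0, 3); (3, 0, 0, 0); (1, 1, 0, 0); (0, 0, 3, 0))


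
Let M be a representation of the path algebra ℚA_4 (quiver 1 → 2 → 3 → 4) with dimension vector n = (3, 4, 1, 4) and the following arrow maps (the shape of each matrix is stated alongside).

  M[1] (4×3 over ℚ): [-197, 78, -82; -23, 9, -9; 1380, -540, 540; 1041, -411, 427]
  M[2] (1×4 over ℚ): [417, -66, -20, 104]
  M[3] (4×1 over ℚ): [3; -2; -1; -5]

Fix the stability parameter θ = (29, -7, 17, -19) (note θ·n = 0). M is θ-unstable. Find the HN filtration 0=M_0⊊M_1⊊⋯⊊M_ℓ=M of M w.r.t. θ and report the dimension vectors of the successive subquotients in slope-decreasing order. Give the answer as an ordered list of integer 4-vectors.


Interval decomposition of M: I[1,1], I[1,2], I[1,4], I[2,2]^2, I[4,4]^3.
HN type (ℓ=5): μ^(1)=29; μ^(2)=11; μ^(3)=5; μ^(4)=-7; μ^(5)=-19

((1, 0, 0, 0); (1, 1, 0, 0); (1, 1, 1, 1); (0, 2, 0, 0); (0, 0, 0, 3))


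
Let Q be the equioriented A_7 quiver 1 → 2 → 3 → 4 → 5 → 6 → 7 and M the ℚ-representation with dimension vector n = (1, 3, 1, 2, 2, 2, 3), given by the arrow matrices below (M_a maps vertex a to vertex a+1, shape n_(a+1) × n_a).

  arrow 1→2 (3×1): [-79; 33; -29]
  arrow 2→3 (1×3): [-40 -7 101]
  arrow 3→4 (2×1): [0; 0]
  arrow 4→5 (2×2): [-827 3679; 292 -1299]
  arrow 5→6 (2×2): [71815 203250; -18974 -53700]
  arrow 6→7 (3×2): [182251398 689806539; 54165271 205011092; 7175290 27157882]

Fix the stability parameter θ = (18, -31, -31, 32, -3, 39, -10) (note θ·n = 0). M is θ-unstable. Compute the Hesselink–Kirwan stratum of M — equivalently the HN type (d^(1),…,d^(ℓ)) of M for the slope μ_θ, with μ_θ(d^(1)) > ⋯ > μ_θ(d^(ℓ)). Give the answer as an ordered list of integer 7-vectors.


Barcode: M ≅ I[1,2], I[2,2], I[2,3], I[4,5], I[4,7], I[6,7], I[7,7]. HN layers by μ_θ (4 steps, strictly decreasing):
  μ^(1)=29/2; μ^(2)=-13/2; μ^(3)=-10; μ^(4)=-31

((0, 0, 0, 2, 2, 2, 2); (1, 1, 0, 0, 0, 0, 0); (0, 0, 0, 0, 0, 0, 1); (0, 2, 1, 0, 0, 0, 0))


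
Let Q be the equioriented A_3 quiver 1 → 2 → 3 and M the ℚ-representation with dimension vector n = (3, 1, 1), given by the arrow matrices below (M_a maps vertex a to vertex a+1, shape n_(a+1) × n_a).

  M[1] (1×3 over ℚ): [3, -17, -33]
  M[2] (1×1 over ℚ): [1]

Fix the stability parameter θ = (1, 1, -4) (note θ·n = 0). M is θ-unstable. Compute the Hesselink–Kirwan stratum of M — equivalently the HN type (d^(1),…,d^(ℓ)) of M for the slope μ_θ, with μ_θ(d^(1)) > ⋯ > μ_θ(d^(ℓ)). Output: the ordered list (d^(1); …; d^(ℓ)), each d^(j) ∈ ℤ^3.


Interval decomposition of M: I[1,1]^2, I[1,3].
HN type (ℓ=2): μ^(1)=1; μ^(2)=-2/3

((2, 0, 0); (1, 1, 1))


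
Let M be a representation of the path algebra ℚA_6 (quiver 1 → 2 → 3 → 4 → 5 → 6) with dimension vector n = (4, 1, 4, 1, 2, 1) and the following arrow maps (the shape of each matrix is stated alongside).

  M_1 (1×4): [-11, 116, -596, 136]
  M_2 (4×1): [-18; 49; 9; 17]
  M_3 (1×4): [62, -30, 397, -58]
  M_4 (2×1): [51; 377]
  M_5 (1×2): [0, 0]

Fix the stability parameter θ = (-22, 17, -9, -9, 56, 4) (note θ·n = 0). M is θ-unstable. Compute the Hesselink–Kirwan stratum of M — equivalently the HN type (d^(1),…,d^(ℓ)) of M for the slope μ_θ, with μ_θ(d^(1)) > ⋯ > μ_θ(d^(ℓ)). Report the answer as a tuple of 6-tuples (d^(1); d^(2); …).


Barcode: M ≅ I[1,1]^3, I[1,5], I[3,3]^3, I[5,5], I[6,6]. HN layers by μ_θ (5 steps, strictly decreasing):
  μ^(1)=56; μ^(2)=4; μ^(3)=-1/3; μ^(4)=-9; μ^(5)=-22

((0, 0, 0, 0, 2, 0); (0, 0, 0, 0, 0, 1); (0, 1, 1, 1, 0, 0); (0, 0, 3, 0, 0, 0); (4, 0, 0, 0, 0, 0))


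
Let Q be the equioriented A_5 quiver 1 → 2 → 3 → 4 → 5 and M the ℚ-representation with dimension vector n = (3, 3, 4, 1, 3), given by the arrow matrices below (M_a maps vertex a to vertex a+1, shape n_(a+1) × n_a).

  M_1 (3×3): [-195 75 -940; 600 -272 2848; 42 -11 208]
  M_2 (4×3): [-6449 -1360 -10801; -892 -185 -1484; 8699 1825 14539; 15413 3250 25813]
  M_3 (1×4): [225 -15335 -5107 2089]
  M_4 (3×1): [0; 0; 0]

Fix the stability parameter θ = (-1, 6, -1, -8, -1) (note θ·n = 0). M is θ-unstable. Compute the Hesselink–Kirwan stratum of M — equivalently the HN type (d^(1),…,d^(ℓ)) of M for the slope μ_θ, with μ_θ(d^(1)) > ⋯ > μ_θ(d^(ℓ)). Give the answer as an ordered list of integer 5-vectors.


Interval decomposition of M: I[1,1], I[1,2], I[1,4], I[2,3], I[3,3]^2, I[5,5]^3.
HN type (ℓ=3): μ^(1)=6; μ^(2)=5/2; μ^(3)=-1

((0, 1, 0, 0, 0); (0, 1, 1, 0, 0); (3, 1, 3, 1, 3))


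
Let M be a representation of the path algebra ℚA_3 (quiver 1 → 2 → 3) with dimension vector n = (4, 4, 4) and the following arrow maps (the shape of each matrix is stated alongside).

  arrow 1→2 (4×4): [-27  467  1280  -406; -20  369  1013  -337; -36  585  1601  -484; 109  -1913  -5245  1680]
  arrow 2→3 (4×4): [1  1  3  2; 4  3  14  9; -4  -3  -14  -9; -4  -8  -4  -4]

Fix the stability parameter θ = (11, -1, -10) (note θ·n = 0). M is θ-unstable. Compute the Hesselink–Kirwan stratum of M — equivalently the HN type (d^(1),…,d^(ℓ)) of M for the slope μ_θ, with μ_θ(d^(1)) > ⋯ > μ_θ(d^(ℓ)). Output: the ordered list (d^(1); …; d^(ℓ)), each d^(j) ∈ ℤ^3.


Barcode: M ≅ I[1,2]^2, I[1,3]^2, I[3,3]^2. HN layers by μ_θ (3 steps, strictly decreasing):
  μ^(1)=5; μ^(2)=0; μ^(3)=-10

((2, 2, 0); (2, 2, 2); (0, 0, 2))


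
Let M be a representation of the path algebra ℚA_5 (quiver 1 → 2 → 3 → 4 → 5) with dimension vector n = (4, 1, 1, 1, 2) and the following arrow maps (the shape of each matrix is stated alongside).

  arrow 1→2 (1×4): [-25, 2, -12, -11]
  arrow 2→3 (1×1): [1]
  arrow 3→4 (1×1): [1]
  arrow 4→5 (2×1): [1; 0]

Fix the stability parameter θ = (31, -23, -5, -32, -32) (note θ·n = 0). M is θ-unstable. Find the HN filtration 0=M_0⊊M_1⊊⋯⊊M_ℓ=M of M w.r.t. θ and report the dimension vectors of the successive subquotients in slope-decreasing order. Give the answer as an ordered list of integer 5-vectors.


Barcode: M ≅ I[1,1]^3, I[1,5], I[5,5]. HN layers by μ_θ (3 steps, strictly decreasing):
  μ^(1)=31; μ^(2)=-61/5; μ^(3)=-32

((3, 0, 0, 0, 0); (1, 1, 1, 1, 1); (0, 0, 0, 0, 1))


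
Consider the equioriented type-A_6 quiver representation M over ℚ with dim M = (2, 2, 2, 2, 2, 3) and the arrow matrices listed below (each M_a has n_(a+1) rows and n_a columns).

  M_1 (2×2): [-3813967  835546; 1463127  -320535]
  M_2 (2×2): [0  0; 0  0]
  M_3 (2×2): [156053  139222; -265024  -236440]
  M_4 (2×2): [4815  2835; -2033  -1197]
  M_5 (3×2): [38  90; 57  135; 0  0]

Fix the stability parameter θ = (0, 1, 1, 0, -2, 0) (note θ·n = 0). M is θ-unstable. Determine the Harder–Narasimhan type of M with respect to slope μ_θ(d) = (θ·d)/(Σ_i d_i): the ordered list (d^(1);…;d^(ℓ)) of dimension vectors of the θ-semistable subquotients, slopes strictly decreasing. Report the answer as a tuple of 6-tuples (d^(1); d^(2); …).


Via rank(M_{q-1}∘⋯∘M_p): M ≅ I[1,2]^2, I[3,4], I[3,5], I[5,6], I[6,6]^2.
μ_θ-semistable layers: μ^(1)=1; μ^(2)=1/2; μ^(3)=0; μ^(4)=-1/3; μ^(5)=-2

((0, 2, 0, 0, 0, 0); (0, 0, 1, 1, 0, 0); (2, 0, 0, 0, 0, 3); (0, 0, 1, 1, 1, 0); (0, 0, 0, 0, 1, 0))
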